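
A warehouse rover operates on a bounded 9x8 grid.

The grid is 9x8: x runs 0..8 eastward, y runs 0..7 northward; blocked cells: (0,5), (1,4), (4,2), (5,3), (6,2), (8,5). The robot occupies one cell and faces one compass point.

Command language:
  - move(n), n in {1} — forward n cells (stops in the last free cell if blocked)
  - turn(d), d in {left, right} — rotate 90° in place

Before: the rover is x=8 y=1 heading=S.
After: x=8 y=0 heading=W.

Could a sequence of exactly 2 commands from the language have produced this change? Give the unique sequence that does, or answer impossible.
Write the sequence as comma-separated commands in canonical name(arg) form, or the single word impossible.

move(1), turn(right)

key: order matters: swapping move(1) and turn(right) lands elsewhere
t0: x=8 y=1 heading=S
[1] after move(1): x=8 y=0 heading=S
[2] after turn(right): x=8 y=0 heading=W
all 9 alternatives checked — unique.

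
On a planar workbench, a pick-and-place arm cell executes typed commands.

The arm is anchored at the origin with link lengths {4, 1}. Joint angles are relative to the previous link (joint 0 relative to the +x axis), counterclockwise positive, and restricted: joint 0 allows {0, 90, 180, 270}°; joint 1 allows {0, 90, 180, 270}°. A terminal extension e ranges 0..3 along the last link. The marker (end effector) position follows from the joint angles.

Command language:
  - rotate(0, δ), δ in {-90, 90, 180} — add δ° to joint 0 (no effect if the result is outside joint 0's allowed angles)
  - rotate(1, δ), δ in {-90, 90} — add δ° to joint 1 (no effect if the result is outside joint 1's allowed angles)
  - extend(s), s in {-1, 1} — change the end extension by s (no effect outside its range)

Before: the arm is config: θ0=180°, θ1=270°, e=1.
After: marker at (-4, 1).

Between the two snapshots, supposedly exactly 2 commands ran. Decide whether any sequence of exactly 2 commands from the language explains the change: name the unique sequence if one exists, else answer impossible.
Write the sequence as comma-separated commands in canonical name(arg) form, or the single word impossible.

extend(-1), extend(-1)

initial: config: θ0=180°, θ1=270°, e=1
t=1 extend(-1) ⇒ config: θ0=180°, θ1=270°, e=0
t=2 extend(-1) ⇒ config: θ0=180°, θ1=270°, e=0
no rival 2-sequence matches.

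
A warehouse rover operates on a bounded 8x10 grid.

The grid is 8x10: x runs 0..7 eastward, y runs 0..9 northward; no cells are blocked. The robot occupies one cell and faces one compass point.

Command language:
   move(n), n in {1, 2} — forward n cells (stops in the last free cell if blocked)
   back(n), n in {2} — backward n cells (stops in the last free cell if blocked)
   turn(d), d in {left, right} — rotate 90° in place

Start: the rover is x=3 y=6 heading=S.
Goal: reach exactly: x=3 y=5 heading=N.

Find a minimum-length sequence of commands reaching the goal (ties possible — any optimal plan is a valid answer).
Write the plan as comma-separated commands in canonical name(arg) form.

move(1), turn(right), turn(right)

t0: x=3 y=6 heading=S
1. move(1) → x=3 y=5 heading=S
2. turn(right) → x=3 y=5 heading=W
3. turn(right) → x=3 y=5 heading=N
minimal: 3 command(s), checked below 3.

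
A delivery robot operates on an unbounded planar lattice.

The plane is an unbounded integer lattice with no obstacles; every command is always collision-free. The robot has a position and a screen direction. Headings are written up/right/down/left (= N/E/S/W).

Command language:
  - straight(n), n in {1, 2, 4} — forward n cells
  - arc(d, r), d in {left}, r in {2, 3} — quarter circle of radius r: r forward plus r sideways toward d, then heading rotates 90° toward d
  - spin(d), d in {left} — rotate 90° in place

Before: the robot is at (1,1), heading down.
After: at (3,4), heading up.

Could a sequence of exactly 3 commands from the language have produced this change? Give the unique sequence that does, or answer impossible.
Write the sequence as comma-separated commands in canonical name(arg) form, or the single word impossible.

spin(left), arc(left, 2), straight(1)

key: cell and facing (now N) both changed — the 3 commands mix motion and turning
t0: at (1,1), heading down
1. spin(left) → at (1,1), heading right
2. arc(left, 2) → at (3,3), heading up
3. straight(1) → at (3,4), heading up
no rival 3-sequence matches.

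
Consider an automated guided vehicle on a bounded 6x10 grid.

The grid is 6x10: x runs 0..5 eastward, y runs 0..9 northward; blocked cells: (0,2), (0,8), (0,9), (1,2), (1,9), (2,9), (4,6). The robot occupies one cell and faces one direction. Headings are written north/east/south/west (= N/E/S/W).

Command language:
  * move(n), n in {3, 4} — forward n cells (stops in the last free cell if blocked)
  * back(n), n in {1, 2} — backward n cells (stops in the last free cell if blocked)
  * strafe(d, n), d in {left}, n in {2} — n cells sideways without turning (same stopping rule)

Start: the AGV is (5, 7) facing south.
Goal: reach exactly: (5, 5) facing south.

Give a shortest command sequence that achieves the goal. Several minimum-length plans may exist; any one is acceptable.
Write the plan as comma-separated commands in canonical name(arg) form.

move(4), back(2)

begin: (5, 7) facing south
[1] after move(4): (5, 3) facing south
[2] after back(2): (5, 5) facing south
minimal: 2 command(s), checked below 2.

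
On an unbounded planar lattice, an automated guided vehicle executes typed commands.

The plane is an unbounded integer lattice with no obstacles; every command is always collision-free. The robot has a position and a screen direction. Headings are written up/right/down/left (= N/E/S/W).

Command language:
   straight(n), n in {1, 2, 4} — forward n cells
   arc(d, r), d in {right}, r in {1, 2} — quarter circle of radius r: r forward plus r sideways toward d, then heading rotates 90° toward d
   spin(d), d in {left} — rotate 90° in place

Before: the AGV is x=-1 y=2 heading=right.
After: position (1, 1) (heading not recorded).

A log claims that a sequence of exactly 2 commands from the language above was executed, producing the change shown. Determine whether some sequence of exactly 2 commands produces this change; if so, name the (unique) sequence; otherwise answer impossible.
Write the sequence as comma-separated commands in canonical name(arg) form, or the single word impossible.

key: order matters: swapping straight(1) and arc(right, 1) lands elsewhere
from: x=-1 y=2 heading=right
[1] after straight(1): x=0 y=2 heading=right
[2] after arc(right, 1): x=1 y=1 heading=down
uniquely the one of 36 2-step routes that fits.

straight(1), arc(right, 1)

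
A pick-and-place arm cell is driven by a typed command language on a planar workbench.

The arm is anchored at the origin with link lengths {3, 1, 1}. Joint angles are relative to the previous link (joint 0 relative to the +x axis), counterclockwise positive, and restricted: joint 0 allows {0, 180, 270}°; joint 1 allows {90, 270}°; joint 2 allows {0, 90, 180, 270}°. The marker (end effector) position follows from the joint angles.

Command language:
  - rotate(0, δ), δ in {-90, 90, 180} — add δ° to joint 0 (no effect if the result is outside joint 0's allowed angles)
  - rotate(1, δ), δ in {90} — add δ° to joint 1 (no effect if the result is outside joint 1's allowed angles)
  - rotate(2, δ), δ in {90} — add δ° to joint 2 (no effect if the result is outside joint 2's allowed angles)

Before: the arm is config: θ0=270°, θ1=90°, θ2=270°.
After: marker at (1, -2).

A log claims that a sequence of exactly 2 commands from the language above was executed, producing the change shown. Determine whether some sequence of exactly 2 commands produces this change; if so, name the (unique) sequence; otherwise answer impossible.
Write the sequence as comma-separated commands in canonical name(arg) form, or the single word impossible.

from: config: θ0=270°, θ1=90°, θ2=270°
t=1 rotate(2, 90) ⇒ config: θ0=270°, θ1=90°, θ2=0°
t=2 rotate(2, 90) ⇒ config: θ0=270°, θ1=90°, θ2=90°
all 25 alternatives checked — unique.

rotate(2, 90), rotate(2, 90)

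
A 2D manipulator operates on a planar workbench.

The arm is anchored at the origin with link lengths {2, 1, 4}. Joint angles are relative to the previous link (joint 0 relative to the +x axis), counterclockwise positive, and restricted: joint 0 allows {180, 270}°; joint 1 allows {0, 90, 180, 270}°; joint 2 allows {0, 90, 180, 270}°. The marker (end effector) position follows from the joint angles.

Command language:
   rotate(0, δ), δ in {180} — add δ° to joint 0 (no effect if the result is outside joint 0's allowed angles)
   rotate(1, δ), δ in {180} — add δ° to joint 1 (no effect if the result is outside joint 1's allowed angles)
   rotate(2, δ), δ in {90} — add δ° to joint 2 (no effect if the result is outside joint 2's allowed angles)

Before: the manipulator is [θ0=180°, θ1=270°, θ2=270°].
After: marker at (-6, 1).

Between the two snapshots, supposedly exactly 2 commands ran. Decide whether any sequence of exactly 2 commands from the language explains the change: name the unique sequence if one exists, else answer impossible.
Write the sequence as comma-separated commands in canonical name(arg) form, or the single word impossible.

t0: [θ0=180°, θ1=270°, θ2=270°]
1. rotate(2, 90) → [θ0=180°, θ1=270°, θ2=0°]
2. rotate(2, 90) → [θ0=180°, θ1=270°, θ2=90°]
uniquely the one of 9 2-step routes that fits.

rotate(2, 90), rotate(2, 90)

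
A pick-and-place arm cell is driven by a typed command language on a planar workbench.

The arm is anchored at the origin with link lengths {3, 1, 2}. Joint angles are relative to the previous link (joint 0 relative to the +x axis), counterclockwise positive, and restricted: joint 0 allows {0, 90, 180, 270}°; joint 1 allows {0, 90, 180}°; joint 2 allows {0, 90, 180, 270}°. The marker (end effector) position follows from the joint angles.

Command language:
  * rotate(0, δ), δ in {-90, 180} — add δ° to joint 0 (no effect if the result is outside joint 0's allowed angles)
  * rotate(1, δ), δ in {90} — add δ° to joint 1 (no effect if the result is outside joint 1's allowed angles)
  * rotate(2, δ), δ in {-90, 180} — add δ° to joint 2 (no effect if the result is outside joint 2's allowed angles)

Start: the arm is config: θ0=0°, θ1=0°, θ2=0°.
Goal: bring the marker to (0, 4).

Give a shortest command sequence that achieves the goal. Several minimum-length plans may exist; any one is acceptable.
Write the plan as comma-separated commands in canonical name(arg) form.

rotate(0, -90), rotate(1, 90), rotate(1, 90), rotate(2, 180), rotate(0, 180)

begin: config: θ0=0°, θ1=0°, θ2=0°
1. rotate(0, -90) → config: θ0=270°, θ1=0°, θ2=0°
2. rotate(1, 90) → config: θ0=270°, θ1=90°, θ2=0°
3. rotate(1, 90) → config: θ0=270°, θ1=180°, θ2=0°
4. rotate(2, 180) → config: θ0=270°, θ1=180°, θ2=180°
5. rotate(0, 180) → config: θ0=90°, θ1=180°, θ2=180°
nothing shorter than 5 reaches the goal.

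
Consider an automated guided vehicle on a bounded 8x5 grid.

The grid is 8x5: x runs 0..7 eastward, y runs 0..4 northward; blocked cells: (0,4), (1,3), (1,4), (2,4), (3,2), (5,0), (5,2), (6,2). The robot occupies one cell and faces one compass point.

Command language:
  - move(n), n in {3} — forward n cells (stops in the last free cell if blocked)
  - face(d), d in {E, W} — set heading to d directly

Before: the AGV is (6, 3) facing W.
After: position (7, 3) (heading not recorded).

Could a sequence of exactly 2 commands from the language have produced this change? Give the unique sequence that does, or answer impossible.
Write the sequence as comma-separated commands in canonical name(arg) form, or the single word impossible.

face(E), move(3)

key: running move(3) before face(E) would end elsewhere — order is forced
start: (6, 3) facing W
step 1 (face(E)): (6, 3) facing E
step 2 (move(3)): (7, 3) facing E
no other 2-command option fits: unique.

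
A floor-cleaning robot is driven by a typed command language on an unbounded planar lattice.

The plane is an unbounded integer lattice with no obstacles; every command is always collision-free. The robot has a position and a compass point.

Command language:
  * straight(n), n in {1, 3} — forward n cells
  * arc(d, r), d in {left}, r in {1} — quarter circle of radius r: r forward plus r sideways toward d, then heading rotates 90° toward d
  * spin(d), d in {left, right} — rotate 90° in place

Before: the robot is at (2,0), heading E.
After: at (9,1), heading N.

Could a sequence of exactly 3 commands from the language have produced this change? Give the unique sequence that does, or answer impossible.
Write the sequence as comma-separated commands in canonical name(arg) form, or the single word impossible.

straight(3), straight(3), arc(left, 1)

key: cell and facing (now N) both changed — the 3 commands mix motion and turning
begin: at (2,0), heading E
t=1 straight(3) ⇒ at (5,0), heading E
t=2 straight(3) ⇒ at (8,0), heading E
t=3 arc(left, 1) ⇒ at (9,1), heading N
no other 3-command option fits: unique.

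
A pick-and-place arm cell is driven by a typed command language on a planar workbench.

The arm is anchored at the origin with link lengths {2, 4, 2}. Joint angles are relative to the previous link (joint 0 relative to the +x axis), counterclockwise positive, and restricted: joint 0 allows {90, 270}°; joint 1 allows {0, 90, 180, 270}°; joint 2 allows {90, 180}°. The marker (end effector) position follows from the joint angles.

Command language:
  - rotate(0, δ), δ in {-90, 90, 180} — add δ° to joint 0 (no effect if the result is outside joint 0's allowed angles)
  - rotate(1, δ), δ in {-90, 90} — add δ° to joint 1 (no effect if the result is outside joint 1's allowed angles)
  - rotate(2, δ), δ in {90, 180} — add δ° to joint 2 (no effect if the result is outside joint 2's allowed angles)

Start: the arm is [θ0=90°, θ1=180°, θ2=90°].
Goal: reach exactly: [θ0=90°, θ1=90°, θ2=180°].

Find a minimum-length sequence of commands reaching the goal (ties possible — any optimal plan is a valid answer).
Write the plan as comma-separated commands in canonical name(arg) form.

begin: [θ0=90°, θ1=180°, θ2=90°]
[1] after rotate(1, -90): [θ0=90°, θ1=90°, θ2=90°]
[2] after rotate(2, 90): [θ0=90°, θ1=90°, θ2=180°]
minimal: 2 command(s), checked below 2.

rotate(1, -90), rotate(2, 90)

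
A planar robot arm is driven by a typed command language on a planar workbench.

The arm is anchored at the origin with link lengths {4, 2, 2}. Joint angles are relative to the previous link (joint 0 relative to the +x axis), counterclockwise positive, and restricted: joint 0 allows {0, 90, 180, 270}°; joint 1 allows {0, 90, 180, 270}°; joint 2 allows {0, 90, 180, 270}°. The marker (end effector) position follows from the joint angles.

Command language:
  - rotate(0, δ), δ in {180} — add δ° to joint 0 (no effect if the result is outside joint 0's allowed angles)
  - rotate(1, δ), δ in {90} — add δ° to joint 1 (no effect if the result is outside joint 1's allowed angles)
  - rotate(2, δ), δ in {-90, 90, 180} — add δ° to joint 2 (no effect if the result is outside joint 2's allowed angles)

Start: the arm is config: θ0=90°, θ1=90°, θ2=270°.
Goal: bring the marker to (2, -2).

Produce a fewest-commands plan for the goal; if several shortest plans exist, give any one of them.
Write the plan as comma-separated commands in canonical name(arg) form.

from: config: θ0=90°, θ1=90°, θ2=270°
step 1 (rotate(0, 180)): config: θ0=270°, θ1=90°, θ2=270°
step 2 (rotate(2, 180)): config: θ0=270°, θ1=90°, θ2=90°
shorter routes all fall short; 2 is best.

rotate(0, 180), rotate(2, 180)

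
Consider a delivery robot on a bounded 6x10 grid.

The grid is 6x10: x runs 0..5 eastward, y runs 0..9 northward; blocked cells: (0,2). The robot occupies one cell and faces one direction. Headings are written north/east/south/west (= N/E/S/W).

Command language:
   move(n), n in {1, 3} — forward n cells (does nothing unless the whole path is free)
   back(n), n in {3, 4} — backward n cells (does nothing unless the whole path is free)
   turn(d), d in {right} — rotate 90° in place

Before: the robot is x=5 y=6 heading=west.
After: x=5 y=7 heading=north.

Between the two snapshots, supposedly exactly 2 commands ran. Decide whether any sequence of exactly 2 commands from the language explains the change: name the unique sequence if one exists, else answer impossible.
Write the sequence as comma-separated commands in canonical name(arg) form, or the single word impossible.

key: cell and facing (now N) both changed — the 2 commands mix motion and turning
from: x=5 y=6 heading=west
1. turn(right) → x=5 y=6 heading=north
2. move(1) → x=5 y=7 heading=north
all 25 alternatives checked — unique.

turn(right), move(1)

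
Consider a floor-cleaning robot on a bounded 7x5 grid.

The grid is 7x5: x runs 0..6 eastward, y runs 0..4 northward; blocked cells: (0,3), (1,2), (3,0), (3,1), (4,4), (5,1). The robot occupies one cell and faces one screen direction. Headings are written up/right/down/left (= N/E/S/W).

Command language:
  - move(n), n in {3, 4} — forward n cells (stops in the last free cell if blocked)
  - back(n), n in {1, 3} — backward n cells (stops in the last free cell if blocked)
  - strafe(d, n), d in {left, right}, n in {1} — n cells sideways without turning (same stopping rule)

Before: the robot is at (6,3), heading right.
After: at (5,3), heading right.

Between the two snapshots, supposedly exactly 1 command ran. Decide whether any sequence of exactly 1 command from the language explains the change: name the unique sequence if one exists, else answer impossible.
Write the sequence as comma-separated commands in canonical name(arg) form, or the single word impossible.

back(1)

key: still facing E — the one step turns nothing
from: at (6,3), heading right
[1] after back(1): at (5,3), heading right
uniquely the one of 6 1-step routes that fits.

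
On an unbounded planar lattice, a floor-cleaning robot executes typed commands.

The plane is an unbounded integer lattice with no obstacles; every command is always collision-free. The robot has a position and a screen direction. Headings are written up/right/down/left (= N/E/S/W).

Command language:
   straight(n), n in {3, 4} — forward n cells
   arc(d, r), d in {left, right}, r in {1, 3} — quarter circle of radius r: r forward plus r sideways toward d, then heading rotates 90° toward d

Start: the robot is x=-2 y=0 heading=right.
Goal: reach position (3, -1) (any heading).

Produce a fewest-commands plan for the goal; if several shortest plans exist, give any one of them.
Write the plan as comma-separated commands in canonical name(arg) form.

begin: x=-2 y=0 heading=right
1. straight(4) → x=2 y=0 heading=right
2. arc(right, 1) → x=3 y=-1 heading=down
minimal: 2 command(s), checked below 2.

straight(4), arc(right, 1)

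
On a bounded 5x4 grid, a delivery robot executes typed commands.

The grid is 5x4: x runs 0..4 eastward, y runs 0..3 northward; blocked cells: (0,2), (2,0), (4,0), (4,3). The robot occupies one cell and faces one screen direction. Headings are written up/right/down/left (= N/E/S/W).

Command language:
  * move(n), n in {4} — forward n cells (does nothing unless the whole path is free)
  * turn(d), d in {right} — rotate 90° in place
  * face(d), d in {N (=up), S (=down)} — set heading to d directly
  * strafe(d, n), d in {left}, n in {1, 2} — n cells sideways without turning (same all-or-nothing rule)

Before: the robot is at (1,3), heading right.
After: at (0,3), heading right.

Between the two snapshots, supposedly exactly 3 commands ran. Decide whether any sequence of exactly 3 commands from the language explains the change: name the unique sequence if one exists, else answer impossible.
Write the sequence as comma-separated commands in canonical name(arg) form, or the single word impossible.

face(N), strafe(left, 1), turn(right)

key: heading stays E — rotations cancel among the 3 commands
t0: at (1,3), heading right
[1] after face(N): at (1,3), heading up
[2] after strafe(left, 1): at (0,3), heading up
[3] after turn(right): at (0,3), heading right
all 216 alternatives checked — unique.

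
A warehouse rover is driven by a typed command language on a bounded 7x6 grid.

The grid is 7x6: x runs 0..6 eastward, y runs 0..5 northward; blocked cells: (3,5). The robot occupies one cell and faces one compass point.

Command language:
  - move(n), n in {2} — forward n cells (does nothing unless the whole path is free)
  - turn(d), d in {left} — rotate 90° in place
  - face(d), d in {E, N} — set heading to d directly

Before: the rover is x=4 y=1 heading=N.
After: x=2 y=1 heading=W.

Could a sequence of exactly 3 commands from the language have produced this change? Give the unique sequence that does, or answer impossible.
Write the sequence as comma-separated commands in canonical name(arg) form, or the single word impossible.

face(N), turn(left), move(2)

key: cell and facing (now W) both changed — the 3 commands mix motion and turning
begin: x=4 y=1 heading=N
t=1 face(N) ⇒ x=4 y=1 heading=N
t=2 turn(left) ⇒ x=4 y=1 heading=W
t=3 move(2) ⇒ x=2 y=1 heading=W
no other 3-command option fits: unique.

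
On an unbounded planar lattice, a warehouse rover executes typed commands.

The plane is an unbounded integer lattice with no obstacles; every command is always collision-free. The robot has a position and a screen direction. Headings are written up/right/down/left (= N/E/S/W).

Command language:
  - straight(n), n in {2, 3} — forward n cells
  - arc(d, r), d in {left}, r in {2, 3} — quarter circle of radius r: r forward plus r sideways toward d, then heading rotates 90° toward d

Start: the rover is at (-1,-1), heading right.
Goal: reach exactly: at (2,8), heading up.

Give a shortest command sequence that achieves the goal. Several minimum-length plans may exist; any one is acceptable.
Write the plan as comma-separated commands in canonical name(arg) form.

arc(left, 3), straight(3), straight(3)

from: at (-1,-1), heading right
step 1 (arc(left, 3)): at (2,2), heading up
step 2 (straight(3)): at (2,5), heading up
step 3 (straight(3)): at (2,8), heading up
nothing shorter than 3 reaches the goal.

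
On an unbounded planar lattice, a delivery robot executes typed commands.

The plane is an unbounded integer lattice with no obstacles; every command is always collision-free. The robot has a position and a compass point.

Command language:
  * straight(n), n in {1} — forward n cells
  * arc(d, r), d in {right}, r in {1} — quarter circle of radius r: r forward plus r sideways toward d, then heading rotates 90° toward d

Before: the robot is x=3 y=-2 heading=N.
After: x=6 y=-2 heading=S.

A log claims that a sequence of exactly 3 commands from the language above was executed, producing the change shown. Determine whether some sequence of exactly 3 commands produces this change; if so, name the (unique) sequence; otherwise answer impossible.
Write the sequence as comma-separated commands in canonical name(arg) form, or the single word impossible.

key: position moved to (6,-2) AND the heading swung to S — translation plus rotation needed
start: x=3 y=-2 heading=N
1. arc(right, 1) → x=4 y=-1 heading=E
2. straight(1) → x=5 y=-1 heading=E
3. arc(right, 1) → x=6 y=-2 heading=S
no rival 3-sequence matches.

arc(right, 1), straight(1), arc(right, 1)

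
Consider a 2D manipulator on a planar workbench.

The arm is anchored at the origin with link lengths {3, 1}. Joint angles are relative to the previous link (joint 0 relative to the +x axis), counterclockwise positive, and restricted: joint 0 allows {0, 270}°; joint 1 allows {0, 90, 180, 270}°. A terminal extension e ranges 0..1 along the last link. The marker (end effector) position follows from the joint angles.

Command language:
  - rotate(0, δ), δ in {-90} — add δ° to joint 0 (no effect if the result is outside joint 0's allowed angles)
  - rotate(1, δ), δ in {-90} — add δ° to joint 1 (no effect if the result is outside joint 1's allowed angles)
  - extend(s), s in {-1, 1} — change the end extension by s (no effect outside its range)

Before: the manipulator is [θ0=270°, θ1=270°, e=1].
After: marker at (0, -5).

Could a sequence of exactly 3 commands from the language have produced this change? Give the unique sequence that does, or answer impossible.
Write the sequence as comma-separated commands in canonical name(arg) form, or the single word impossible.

initial: [θ0=270°, θ1=270°, e=1]
t=1 rotate(1, -90) ⇒ [θ0=270°, θ1=180°, e=1]
t=2 rotate(1, -90) ⇒ [θ0=270°, θ1=90°, e=1]
t=3 rotate(1, -90) ⇒ [θ0=270°, θ1=0°, e=1]
no rival 3-sequence matches.

rotate(1, -90), rotate(1, -90), rotate(1, -90)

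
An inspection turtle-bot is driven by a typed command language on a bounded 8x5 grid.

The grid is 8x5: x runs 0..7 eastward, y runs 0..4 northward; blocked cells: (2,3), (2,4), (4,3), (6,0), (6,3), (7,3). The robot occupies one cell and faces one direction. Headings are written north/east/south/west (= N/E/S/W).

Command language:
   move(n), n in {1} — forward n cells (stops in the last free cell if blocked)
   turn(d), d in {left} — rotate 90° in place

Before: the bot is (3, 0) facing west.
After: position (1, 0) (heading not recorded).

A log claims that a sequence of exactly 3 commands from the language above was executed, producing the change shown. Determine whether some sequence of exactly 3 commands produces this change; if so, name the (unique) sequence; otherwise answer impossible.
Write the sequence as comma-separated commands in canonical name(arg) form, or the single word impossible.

move(1), move(1), turn(left)

key: order matters: swapping move(1) and turn(left) lands elsewhere
start: (3, 0) facing west
step 1 (move(1)): (2, 0) facing west
step 2 (move(1)): (1, 0) facing west
step 3 (turn(left)): (1, 0) facing south
no rival 3-sequence matches.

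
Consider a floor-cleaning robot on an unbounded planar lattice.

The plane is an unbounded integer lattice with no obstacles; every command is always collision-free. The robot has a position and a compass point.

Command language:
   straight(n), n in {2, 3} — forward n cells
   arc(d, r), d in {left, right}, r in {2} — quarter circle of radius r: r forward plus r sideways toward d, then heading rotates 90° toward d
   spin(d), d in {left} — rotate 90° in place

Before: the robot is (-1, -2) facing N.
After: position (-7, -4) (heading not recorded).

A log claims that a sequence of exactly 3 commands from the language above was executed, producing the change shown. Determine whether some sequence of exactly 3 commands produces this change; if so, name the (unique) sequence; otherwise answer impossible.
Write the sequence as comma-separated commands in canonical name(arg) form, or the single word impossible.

key: running arc(right, 2) before arc(left, 2) would end elsewhere — order is forced
begin: (-1, -2) facing N
[1] after arc(left, 2): (-3, 0) facing W
[2] after arc(left, 2): (-5, -2) facing S
[3] after arc(right, 2): (-7, -4) facing W
uniquely the one of 125 3-step routes that fits.

arc(left, 2), arc(left, 2), arc(right, 2)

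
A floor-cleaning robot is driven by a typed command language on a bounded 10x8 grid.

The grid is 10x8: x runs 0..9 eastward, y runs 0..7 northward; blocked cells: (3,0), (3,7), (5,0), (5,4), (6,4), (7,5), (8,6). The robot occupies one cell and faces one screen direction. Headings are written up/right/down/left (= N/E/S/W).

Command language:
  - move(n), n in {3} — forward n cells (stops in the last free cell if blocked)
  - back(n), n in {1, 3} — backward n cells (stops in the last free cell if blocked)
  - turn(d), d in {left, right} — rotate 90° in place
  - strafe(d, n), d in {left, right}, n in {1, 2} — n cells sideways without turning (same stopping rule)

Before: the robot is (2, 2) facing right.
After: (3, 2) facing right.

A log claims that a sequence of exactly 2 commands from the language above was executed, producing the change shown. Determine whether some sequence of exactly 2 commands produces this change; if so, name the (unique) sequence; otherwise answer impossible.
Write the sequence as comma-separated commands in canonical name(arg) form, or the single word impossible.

back(3), move(3)

key: still facing E at the end — nothing in the sequence rotates
initial: (2, 2) facing right
[1] after back(3): (0, 2) facing right
[2] after move(3): (3, 2) facing right
no rival 2-sequence matches.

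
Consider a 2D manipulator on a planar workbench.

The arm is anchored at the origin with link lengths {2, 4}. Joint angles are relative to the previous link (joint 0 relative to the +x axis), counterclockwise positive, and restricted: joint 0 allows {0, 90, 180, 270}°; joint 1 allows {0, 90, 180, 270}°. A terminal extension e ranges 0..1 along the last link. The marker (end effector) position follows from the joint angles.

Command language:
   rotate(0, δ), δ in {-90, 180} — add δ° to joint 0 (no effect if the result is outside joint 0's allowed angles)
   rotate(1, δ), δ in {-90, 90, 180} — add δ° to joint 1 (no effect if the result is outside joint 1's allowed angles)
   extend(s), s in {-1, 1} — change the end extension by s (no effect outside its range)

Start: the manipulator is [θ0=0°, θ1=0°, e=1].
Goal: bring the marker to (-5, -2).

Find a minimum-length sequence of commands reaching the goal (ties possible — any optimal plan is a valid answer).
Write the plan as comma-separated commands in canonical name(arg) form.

rotate(1, -90), rotate(0, -90)

initial: [θ0=0°, θ1=0°, e=1]
[1] after rotate(1, -90): [θ0=0°, θ1=270°, e=1]
[2] after rotate(0, -90): [θ0=270°, θ1=270°, e=1]
minimal: 2 command(s), checked below 2.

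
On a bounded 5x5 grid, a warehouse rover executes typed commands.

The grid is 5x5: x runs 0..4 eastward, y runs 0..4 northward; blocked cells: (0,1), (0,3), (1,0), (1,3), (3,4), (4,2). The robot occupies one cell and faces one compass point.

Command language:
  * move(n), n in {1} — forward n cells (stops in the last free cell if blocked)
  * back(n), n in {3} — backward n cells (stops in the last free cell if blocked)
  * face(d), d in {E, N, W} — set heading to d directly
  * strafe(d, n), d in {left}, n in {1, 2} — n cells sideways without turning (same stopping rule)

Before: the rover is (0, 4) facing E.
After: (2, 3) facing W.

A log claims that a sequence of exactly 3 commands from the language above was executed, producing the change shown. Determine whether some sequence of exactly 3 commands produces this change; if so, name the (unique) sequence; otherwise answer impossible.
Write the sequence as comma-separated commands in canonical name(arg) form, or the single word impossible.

key: back(3) is stopped early by the blocked cell at (3,4)
from: (0, 4) facing E
t=1 face(W) ⇒ (0, 4) facing W
t=2 back(3) ⇒ (2, 4) facing W
t=3 strafe(left, 1) ⇒ (2, 3) facing W
no rival 3-sequence matches.

face(W), back(3), strafe(left, 1)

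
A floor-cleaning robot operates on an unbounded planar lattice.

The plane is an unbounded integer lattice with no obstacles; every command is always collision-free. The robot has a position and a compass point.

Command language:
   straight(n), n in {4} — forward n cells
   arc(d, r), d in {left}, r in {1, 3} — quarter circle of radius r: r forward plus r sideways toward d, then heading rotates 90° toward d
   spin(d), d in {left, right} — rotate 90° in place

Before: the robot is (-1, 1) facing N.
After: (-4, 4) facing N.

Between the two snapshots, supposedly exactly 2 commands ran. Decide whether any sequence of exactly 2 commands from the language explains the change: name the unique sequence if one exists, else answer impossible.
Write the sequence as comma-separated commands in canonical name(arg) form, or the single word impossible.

key: still facing N at the end — net rotation zero over 2 steps
begin: (-1, 1) facing N
step 1 (arc(left, 3)): (-4, 4) facing W
step 2 (spin(right)): (-4, 4) facing N
no other 2-command option fits: unique.

arc(left, 3), spin(right)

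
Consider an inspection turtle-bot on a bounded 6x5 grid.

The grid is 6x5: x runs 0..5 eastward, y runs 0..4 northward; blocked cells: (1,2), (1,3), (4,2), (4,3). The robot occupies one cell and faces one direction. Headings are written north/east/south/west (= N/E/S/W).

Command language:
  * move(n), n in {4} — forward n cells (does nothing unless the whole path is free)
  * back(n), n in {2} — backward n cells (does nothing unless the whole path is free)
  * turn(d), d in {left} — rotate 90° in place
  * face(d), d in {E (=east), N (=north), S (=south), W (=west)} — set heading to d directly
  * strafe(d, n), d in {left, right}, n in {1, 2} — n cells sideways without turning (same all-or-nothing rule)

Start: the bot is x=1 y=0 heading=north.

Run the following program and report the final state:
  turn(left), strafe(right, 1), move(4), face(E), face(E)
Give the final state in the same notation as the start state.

start: x=1 y=0 heading=north
1. turn(left) → x=1 y=0 heading=west
2. strafe(right, 1) → x=1 y=1 heading=west
3. move(4) → x=1 y=1 heading=west
4. face(E) → x=1 y=1 heading=east
5. face(E) → x=1 y=1 heading=east

x=1 y=1 heading=east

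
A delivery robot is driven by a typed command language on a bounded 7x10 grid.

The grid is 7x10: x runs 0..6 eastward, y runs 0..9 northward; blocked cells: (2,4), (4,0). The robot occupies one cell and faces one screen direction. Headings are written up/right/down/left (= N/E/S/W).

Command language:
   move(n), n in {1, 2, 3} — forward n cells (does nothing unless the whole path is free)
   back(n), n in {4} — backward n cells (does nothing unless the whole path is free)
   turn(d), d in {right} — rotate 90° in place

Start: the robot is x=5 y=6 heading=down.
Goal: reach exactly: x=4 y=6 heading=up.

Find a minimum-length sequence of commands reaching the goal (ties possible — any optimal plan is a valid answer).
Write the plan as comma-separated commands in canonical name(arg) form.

turn(right), move(1), turn(right)

t0: x=5 y=6 heading=down
t=1 turn(right) ⇒ x=5 y=6 heading=left
t=2 move(1) ⇒ x=4 y=6 heading=left
t=3 turn(right) ⇒ x=4 y=6 heading=up
minimal: 3 command(s), checked below 3.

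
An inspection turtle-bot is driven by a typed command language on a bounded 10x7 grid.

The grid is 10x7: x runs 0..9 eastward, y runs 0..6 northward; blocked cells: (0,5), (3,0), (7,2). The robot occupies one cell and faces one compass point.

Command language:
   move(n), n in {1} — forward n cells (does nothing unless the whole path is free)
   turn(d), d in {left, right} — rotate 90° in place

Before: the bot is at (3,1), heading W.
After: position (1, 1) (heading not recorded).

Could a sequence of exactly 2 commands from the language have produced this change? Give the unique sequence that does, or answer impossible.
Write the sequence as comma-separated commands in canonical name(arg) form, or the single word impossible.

move(1), move(1)

start: at (3,1), heading W
step 1 (move(1)): at (2,1), heading W
step 2 (move(1)): at (1,1), heading W
no other 2-command option fits: unique.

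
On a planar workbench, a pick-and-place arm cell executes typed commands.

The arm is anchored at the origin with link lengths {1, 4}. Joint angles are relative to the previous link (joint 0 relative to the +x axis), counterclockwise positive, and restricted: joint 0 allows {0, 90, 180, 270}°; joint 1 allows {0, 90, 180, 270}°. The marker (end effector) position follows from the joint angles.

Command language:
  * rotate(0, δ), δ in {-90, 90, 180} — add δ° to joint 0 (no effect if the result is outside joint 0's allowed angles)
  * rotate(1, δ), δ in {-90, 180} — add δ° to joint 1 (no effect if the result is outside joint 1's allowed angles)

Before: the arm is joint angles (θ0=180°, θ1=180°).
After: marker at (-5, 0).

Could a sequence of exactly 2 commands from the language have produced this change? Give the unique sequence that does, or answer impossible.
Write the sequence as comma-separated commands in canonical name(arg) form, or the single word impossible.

begin: joint angles (θ0=180°, θ1=180°)
1. rotate(1, -90) → joint angles (θ0=180°, θ1=90°)
2. rotate(1, -90) → joint angles (θ0=180°, θ1=0°)
no rival 2-sequence matches.

rotate(1, -90), rotate(1, -90)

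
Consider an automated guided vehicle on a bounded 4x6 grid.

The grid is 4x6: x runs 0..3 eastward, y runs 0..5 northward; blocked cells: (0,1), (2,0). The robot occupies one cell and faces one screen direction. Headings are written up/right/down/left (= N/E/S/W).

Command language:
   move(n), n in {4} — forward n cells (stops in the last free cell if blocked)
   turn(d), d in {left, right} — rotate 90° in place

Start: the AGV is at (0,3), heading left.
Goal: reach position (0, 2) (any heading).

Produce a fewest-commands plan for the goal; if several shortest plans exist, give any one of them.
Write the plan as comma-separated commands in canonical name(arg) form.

initial: at (0,3), heading left
[1] after turn(left): at (0,3), heading down
[2] after move(4): at (0,2), heading down
minimal: 2 command(s), checked below 2.

turn(left), move(4)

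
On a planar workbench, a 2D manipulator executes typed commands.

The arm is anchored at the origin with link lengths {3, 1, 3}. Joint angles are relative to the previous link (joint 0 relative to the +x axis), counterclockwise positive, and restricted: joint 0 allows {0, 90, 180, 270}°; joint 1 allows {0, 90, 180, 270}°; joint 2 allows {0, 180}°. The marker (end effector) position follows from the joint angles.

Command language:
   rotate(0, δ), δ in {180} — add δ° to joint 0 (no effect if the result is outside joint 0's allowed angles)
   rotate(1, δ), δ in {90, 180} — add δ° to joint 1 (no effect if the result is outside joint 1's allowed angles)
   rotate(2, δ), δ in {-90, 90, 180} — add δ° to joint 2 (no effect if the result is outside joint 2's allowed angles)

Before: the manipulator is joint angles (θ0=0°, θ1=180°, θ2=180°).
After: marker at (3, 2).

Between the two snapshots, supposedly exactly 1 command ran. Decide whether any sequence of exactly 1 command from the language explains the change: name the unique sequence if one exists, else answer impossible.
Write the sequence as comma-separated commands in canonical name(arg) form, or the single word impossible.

rotate(1, 90)

initial: joint angles (θ0=0°, θ1=180°, θ2=180°)
1. rotate(1, 90) → joint angles (θ0=0°, θ1=270°, θ2=180°)
all 6 alternatives checked — unique.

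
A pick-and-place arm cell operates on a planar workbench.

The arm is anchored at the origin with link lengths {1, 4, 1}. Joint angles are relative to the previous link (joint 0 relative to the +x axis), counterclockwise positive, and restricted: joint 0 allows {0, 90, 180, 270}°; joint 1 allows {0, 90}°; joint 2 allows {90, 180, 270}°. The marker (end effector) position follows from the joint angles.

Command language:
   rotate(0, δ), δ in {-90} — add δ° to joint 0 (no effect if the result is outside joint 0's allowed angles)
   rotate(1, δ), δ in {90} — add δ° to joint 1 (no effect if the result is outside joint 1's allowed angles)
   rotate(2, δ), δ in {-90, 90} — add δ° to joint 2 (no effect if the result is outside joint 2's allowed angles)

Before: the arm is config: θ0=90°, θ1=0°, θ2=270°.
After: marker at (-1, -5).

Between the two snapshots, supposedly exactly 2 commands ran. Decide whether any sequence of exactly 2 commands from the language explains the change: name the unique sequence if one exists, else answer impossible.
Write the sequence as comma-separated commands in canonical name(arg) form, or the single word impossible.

rotate(0, -90), rotate(0, -90)

from: config: θ0=90°, θ1=0°, θ2=270°
1. rotate(0, -90) → config: θ0=0°, θ1=0°, θ2=270°
2. rotate(0, -90) → config: θ0=270°, θ1=0°, θ2=270°
uniquely the one of 16 2-step routes that fits.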